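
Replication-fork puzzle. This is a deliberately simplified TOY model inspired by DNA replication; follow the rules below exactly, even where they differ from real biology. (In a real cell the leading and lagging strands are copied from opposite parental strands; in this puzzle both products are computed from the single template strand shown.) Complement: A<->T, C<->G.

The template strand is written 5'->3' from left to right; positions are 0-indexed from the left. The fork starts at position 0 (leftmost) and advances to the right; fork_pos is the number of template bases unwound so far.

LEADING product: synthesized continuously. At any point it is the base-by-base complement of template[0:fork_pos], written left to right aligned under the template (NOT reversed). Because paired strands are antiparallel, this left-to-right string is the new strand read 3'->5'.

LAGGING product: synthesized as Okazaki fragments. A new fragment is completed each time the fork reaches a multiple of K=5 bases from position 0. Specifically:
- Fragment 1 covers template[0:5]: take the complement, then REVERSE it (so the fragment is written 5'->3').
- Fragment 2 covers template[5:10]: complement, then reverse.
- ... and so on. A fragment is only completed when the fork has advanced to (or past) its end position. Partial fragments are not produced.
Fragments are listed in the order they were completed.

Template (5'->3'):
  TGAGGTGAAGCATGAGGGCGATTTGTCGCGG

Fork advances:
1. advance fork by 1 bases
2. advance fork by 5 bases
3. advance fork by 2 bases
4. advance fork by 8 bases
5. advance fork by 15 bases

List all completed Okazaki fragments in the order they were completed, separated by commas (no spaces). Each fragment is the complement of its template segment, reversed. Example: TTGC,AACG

Step 1: advance 1 -> fork_pos = 0 + 1 = 1. Next multiple of 5 is 5 (not reached); still 0 fragment(s).
Step 2: advance 5 -> fork_pos = 1 + 5 = 6. Reached multiple(s) of 5: 5 -> fragment 1 completed (1 total).
Step 3: advance 2 -> fork_pos = 6 + 2 = 8. Next multiple of 5 is 10 (not reached); still 1 fragment(s).
Step 4: advance 8 -> fork_pos = 8 + 8 = 16. Reached multiple(s) of 5: 10, 15 -> fragments 2-3 completed (3 total).
Step 5: advance 15 -> fork_pos = 16 + 15 = 31. Reached multiple(s) of 5: 20, 25, 30 -> fragments 4-6 completed (6 total).
Final fork_pos = 31, so 6 fragment(s) are complete. Build each: template segment -> complement -> reverse.
Fragment 1: template[0:5] = TGAGG -> complement ACTCC -> reversed CCTCA
Fragment 2: template[5:10] = TGAAG -> complement ACTTC -> reversed CTTCA
Fragment 3: template[10:15] = CATGA -> complement GTACT -> reversed TCATG
Fragment 4: template[15:20] = GGGCG -> complement CCCGC -> reversed CGCCC
Fragment 5: template[20:25] = ATTTG -> complement TAAAC -> reversed CAAAT
Fragment 6: template[25:30] = TCGCG -> complement AGCGC -> reversed CGCGA

Answer: CCTCA,CTTCA,TCATG,CGCCC,CAAAT,CGCGA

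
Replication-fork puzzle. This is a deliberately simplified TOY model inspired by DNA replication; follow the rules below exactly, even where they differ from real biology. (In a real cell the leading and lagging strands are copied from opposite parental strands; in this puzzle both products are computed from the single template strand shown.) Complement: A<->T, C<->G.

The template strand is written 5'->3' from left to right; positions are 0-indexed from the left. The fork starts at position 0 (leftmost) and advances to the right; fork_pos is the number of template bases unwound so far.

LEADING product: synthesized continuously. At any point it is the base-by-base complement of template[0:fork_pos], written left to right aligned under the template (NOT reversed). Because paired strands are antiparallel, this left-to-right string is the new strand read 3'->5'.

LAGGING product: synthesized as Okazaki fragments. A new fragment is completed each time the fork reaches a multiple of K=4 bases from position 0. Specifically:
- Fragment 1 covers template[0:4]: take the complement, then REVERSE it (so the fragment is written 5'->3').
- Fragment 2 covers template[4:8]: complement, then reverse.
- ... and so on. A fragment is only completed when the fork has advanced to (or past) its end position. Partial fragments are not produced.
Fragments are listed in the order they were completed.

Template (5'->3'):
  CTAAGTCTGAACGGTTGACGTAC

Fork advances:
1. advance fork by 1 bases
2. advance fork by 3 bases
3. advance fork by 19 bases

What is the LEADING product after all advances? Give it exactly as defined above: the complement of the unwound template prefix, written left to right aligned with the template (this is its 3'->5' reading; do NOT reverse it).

Step 1: advance 1 -> fork_pos = 0 + 1 = 1.
Step 2: advance 3 -> fork_pos = 1 + 3 = 4.
Step 3: advance 19 -> fork_pos = 4 + 19 = 23.
Unwound prefix: template[0:23] = CTAAGTCTGAACGGTTGACGTAC
Complement it base by base (A<->T, C<->G), keeping left-to-right order:
  [0:5] CTAAG -> GATTC
  [5:10] TCTGA -> AGACT
  [10:15] ACGGT -> TGCCA
  [15:20] TGACG -> ACTGC
  [20:23] TAC -> ATG
Concatenate: GATTCAGACTTGCCAACTGCATG (length 23; written aligned with the template, i.e. 3'->5').

Answer: GATTCAGACTTGCCAACTGCATG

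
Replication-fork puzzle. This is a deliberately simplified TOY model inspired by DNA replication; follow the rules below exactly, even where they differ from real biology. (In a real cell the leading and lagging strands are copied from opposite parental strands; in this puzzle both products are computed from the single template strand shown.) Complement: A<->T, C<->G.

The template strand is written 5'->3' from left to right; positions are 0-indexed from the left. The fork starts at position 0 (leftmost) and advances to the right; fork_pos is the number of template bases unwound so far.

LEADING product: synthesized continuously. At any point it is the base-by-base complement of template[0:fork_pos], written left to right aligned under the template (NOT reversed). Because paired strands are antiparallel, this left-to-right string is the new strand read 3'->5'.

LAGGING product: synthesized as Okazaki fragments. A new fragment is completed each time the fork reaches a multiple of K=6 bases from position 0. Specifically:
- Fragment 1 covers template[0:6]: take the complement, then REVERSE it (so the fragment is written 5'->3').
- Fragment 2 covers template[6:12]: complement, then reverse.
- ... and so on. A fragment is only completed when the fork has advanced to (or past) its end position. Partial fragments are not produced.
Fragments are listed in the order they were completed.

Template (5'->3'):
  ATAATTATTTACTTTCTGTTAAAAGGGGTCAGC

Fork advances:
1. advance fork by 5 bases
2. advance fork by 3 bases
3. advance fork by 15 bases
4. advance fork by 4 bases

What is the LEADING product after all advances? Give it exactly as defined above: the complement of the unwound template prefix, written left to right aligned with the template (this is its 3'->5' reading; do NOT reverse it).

Answer: TATTAATAAATGAAAGACAATTTTCCC

Derivation:
Step 1: advance 5 -> fork_pos = 0 + 5 = 5.
Step 2: advance 3 -> fork_pos = 5 + 3 = 8.
Step 3: advance 15 -> fork_pos = 8 + 15 = 23.
Step 4: advance 4 -> fork_pos = 23 + 4 = 27.
Unwound prefix: template[0:27] = ATAATTATTTACTTTCTGTTAAAAGGG
Complement it base by base (A<->T, C<->G), keeping left-to-right order:
  [0:5] ATAAT -> TATTA
  [5:10] TATTT -> ATAAA
  [10:15] ACTTT -> TGAAA
  [15:20] CTGTT -> GACAA
  [20:25] AAAAG -> TTTTC
  [25:27] GG -> CC
Concatenate: TATTAATAAATGAAAGACAATTTTCCC (length 27; written aligned with the template, i.e. 3'->5').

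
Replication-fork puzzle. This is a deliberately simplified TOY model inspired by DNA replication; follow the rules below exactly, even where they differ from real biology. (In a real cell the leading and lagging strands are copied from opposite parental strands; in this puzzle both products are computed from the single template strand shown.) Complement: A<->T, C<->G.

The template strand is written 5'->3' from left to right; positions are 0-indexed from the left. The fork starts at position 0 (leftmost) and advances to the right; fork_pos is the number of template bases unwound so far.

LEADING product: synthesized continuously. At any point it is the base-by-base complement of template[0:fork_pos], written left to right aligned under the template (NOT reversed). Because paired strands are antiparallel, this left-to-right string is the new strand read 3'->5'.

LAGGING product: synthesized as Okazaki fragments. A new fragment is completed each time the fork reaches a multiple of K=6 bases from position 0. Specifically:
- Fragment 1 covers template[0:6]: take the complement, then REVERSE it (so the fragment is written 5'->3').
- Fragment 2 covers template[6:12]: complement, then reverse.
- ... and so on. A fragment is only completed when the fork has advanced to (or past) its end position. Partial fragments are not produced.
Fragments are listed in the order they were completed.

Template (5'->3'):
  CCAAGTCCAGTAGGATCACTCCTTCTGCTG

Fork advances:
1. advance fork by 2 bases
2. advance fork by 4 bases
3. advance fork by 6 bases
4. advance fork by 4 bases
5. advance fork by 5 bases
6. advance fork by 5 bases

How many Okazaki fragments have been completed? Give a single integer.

Answer: 4

Derivation:
Step 1: advance 2 -> fork_pos = 0 + 2 = 2. Next multiple of 6 is 6 (not reached); still 0 fragment(s).
Step 2: advance 4 -> fork_pos = 2 + 4 = 6. Reached multiple(s) of 6: 6 -> fragment 1 completed (1 total).
Step 3: advance 6 -> fork_pos = 6 + 6 = 12. Reached multiple(s) of 6: 12 -> fragment 2 completed (2 total).
Step 4: advance 4 -> fork_pos = 12 + 4 = 16. Next multiple of 6 is 18 (not reached); still 2 fragment(s).
Step 5: advance 5 -> fork_pos = 16 + 5 = 21. Reached multiple(s) of 6: 18 -> fragment 3 completed (3 total).
Step 6: advance 5 -> fork_pos = 21 + 5 = 26. Reached multiple(s) of 6: 24 -> fragment 4 completed (4 total).
Check: final fork_pos = 26; the multiples of 6 that are <= 26 are 6..24 -> 26 // 6 = 4 completed fragment(s).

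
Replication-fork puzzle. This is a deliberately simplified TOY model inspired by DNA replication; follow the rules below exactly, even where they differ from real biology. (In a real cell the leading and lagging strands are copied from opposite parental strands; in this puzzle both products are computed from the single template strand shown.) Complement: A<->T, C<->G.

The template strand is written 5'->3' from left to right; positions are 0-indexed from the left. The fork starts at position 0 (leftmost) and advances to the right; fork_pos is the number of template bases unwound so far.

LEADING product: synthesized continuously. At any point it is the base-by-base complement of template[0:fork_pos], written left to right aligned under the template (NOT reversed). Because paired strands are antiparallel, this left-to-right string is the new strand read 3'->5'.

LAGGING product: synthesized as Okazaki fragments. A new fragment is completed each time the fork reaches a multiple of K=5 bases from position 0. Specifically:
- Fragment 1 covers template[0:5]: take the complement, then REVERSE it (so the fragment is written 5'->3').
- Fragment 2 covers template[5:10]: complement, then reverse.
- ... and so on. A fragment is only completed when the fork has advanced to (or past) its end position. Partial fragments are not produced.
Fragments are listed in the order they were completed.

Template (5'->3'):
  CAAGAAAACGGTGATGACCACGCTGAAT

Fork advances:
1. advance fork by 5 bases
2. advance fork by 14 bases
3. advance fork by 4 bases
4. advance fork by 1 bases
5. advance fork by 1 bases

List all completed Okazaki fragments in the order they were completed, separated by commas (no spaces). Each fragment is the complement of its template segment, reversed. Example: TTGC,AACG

Answer: TCTTG,CGTTT,ATCAC,TGGTC,CAGCG

Derivation:
Step 1: advance 5 -> fork_pos = 0 + 5 = 5. Reached multiple(s) of 5: 5 -> fragment 1 completed (1 total).
Step 2: advance 14 -> fork_pos = 5 + 14 = 19. Reached multiple(s) of 5: 10, 15 -> fragments 2-3 completed (3 total).
Step 3: advance 4 -> fork_pos = 19 + 4 = 23. Reached multiple(s) of 5: 20 -> fragment 4 completed (4 total).
Step 4: advance 1 -> fork_pos = 23 + 1 = 24. Next multiple of 5 is 25 (not reached); still 4 fragment(s).
Step 5: advance 1 -> fork_pos = 24 + 1 = 25. Reached multiple(s) of 5: 25 -> fragment 5 completed (5 total).
Final fork_pos = 25, so 5 fragment(s) are complete. Build each: template segment -> complement -> reverse.
Fragment 1: template[0:5] = CAAGA -> complement GTTCT -> reversed TCTTG
Fragment 2: template[5:10] = AAACG -> complement TTTGC -> reversed CGTTT
Fragment 3: template[10:15] = GTGAT -> complement CACTA -> reversed ATCAC
Fragment 4: template[15:20] = GACCA -> complement CTGGT -> reversed TGGTC
Fragment 5: template[20:25] = CGCTG -> complement GCGAC -> reversed CAGCG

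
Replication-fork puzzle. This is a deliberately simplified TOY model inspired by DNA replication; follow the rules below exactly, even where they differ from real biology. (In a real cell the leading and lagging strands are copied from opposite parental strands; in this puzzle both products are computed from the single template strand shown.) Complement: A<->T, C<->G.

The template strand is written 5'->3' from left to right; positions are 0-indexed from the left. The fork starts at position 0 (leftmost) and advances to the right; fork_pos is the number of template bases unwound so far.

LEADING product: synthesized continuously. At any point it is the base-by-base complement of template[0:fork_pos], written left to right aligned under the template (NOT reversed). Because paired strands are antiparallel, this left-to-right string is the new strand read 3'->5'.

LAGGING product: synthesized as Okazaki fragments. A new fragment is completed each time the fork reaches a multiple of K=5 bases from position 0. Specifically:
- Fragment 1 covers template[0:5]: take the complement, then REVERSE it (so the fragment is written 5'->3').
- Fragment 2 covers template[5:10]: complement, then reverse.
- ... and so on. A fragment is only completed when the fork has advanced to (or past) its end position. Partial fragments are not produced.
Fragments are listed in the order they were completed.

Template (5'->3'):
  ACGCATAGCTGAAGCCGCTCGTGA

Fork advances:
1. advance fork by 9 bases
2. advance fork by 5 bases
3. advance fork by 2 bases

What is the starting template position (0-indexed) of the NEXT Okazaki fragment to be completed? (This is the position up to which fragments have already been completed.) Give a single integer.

Step 1: advance 9 -> fork_pos = 0 + 9 = 9. Reached multiple(s) of 5: 5 -> fragment 1 completed (1 total).
Step 2: advance 5 -> fork_pos = 9 + 5 = 14. Reached multiple(s) of 5: 10 -> fragment 2 completed (2 total).
Step 3: advance 2 -> fork_pos = 14 + 2 = 16. Reached multiple(s) of 5: 15 -> fragment 3 completed (3 total).
3 fragment(s) completed, covering template[0:15] (3 x 5 = 15). The next fragment, fragment 4, covers template[15:20], so it starts at position 15.

Answer: 15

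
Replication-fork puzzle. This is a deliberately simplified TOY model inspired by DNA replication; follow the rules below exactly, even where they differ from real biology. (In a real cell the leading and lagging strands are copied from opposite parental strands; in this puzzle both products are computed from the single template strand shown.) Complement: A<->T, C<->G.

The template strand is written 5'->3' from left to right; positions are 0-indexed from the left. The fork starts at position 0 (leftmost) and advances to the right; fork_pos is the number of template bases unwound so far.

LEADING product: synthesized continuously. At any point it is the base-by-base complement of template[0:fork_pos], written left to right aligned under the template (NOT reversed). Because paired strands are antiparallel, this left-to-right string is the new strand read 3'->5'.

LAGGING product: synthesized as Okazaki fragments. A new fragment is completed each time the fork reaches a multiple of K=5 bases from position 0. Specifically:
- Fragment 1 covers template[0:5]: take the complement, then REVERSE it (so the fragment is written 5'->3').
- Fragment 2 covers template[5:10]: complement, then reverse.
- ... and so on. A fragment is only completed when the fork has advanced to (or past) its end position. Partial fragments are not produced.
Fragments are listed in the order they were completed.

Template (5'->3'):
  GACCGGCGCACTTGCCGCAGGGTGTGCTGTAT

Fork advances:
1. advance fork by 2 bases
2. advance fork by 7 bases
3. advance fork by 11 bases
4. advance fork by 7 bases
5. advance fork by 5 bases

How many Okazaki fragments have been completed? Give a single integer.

Step 1: advance 2 -> fork_pos = 0 + 2 = 2. Next multiple of 5 is 5 (not reached); still 0 fragment(s).
Step 2: advance 7 -> fork_pos = 2 + 7 = 9. Reached multiple(s) of 5: 5 -> fragment 1 completed (1 total).
Step 3: advance 11 -> fork_pos = 9 + 11 = 20. Reached multiple(s) of 5: 10, 15, 20 -> fragments 2-4 completed (4 total).
Step 4: advance 7 -> fork_pos = 20 + 7 = 27. Reached multiple(s) of 5: 25 -> fragment 5 completed (5 total).
Step 5: advance 5 -> fork_pos = 27 + 5 = 32. Reached multiple(s) of 5: 30 -> fragment 6 completed (6 total).
Check: final fork_pos = 32; the multiples of 5 that are <= 32 are 5..30 -> 32 // 5 = 6 completed fragment(s).

Answer: 6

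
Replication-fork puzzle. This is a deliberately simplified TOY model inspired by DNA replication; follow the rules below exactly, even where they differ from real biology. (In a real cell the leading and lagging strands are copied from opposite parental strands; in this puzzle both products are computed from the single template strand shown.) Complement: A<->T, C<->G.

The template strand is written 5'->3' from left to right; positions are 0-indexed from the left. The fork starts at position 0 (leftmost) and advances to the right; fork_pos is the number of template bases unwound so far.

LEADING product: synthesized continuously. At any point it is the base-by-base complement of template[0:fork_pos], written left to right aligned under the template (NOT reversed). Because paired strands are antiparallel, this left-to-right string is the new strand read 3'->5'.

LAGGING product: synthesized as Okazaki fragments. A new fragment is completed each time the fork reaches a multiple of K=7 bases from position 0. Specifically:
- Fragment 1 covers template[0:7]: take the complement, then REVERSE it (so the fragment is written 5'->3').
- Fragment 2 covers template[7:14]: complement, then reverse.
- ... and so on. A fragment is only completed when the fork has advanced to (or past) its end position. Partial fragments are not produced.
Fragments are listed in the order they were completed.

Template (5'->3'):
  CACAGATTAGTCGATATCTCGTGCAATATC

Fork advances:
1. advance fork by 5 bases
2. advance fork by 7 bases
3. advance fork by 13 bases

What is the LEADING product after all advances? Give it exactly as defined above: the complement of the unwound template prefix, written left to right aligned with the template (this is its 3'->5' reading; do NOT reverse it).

Step 1: advance 5 -> fork_pos = 0 + 5 = 5.
Step 2: advance 7 -> fork_pos = 5 + 7 = 12.
Step 3: advance 13 -> fork_pos = 12 + 13 = 25.
Unwound prefix: template[0:25] = CACAGATTAGTCGATATCTCGTGCA
Complement it base by base (A<->T, C<->G), keeping left-to-right order:
  [0:5] CACAG -> GTGTC
  [5:10] ATTAG -> TAATC
  [10:15] TCGAT -> AGCTA
  [15:20] ATCTC -> TAGAG
  [20:25] GTGCA -> CACGT
Concatenate: GTGTCTAATCAGCTATAGAGCACGT (length 25; written aligned with the template, i.e. 3'->5').

Answer: GTGTCTAATCAGCTATAGAGCACGT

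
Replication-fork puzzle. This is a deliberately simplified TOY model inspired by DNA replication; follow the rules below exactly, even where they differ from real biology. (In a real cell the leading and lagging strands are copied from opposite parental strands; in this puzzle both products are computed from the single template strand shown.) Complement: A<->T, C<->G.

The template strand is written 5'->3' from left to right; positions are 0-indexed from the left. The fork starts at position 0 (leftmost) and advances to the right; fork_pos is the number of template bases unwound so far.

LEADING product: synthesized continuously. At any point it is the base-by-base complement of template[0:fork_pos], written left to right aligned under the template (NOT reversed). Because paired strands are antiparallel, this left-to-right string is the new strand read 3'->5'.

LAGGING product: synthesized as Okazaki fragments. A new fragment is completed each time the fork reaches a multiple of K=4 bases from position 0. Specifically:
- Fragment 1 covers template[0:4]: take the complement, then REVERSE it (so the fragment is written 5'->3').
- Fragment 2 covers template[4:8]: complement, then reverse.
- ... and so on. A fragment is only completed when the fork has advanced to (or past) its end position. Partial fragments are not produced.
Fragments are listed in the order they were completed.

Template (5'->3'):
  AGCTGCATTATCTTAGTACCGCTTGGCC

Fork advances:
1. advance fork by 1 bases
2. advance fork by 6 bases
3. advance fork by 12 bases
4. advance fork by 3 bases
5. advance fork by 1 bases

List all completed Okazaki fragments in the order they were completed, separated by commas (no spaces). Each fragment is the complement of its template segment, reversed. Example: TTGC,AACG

Answer: AGCT,ATGC,GATA,CTAA,GGTA

Derivation:
Step 1: advance 1 -> fork_pos = 0 + 1 = 1. Next multiple of 4 is 4 (not reached); still 0 fragment(s).
Step 2: advance 6 -> fork_pos = 1 + 6 = 7. Reached multiple(s) of 4: 4 -> fragment 1 completed (1 total).
Step 3: advance 12 -> fork_pos = 7 + 12 = 19. Reached multiple(s) of 4: 8, 12, 16 -> fragments 2-4 completed (4 total).
Step 4: advance 3 -> fork_pos = 19 + 3 = 22. Reached multiple(s) of 4: 20 -> fragment 5 completed (5 total).
Step 5: advance 1 -> fork_pos = 22 + 1 = 23. Next multiple of 4 is 24 (not reached); still 5 fragment(s).
Final fork_pos = 23, so 5 fragment(s) are complete. Build each: template segment -> complement -> reverse.
Fragment 1: template[0:4] = AGCT -> complement TCGA -> reversed AGCT
Fragment 2: template[4:8] = GCAT -> complement CGTA -> reversed ATGC
Fragment 3: template[8:12] = TATC -> complement ATAG -> reversed GATA
Fragment 4: template[12:16] = TTAG -> complement AATC -> reversed CTAA
Fragment 5: template[16:20] = TACC -> complement ATGG -> reversed GGTA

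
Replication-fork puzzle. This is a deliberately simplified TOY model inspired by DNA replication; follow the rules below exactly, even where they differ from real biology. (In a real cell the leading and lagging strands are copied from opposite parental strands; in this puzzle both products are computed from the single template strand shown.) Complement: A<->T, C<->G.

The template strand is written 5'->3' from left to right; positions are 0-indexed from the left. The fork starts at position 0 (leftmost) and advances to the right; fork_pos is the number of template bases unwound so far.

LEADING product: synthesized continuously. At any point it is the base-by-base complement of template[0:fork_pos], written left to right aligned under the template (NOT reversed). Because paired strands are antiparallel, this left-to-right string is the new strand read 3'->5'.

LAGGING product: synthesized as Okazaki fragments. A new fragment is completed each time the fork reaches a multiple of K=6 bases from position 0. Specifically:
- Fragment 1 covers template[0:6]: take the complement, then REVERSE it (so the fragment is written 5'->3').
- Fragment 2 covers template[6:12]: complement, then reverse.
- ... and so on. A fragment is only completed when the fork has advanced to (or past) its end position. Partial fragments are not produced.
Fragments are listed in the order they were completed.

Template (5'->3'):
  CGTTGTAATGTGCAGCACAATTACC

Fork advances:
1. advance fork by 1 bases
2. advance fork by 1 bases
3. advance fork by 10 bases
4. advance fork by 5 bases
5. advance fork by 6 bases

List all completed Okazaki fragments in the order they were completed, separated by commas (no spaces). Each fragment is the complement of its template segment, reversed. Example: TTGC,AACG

Answer: ACAACG,CACATT,GTGCTG

Derivation:
Step 1: advance 1 -> fork_pos = 0 + 1 = 1. Next multiple of 6 is 6 (not reached); still 0 fragment(s).
Step 2: advance 1 -> fork_pos = 1 + 1 = 2. Next multiple of 6 is 6 (not reached); still 0 fragment(s).
Step 3: advance 10 -> fork_pos = 2 + 10 = 12. Reached multiple(s) of 6: 6, 12 -> fragments 1-2 completed (2 total).
Step 4: advance 5 -> fork_pos = 12 + 5 = 17. Next multiple of 6 is 18 (not reached); still 2 fragment(s).
Step 5: advance 6 -> fork_pos = 17 + 6 = 23. Reached multiple(s) of 6: 18 -> fragment 3 completed (3 total).
Final fork_pos = 23, so 3 fragment(s) are complete. Build each: template segment -> complement -> reverse.
Fragment 1: template[0:6] = CGTTGT -> complement GCAACA -> reversed ACAACG
Fragment 2: template[6:12] = AATGTG -> complement TTACAC -> reversed CACATT
Fragment 3: template[12:18] = CAGCAC -> complement GTCGTG -> reversed GTGCTG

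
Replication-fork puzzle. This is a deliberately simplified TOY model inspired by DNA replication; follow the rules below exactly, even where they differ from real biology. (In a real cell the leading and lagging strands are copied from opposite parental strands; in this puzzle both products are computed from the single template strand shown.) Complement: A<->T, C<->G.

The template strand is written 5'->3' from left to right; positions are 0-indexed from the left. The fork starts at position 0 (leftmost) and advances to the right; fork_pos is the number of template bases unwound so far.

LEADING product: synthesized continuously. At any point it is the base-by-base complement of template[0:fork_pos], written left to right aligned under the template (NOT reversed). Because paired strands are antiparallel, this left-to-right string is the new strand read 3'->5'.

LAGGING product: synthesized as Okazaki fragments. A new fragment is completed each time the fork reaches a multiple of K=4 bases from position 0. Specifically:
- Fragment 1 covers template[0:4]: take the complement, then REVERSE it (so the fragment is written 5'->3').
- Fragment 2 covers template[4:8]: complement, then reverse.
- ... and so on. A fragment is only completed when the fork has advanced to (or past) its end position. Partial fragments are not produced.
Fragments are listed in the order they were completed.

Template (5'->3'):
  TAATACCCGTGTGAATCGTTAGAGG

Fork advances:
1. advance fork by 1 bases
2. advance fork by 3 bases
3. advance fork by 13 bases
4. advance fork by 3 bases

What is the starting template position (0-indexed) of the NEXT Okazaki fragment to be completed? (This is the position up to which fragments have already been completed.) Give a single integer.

Step 1: advance 1 -> fork_pos = 0 + 1 = 1. Next multiple of 4 is 4 (not reached); still 0 fragment(s).
Step 2: advance 3 -> fork_pos = 1 + 3 = 4. Reached multiple(s) of 4: 4 -> fragment 1 completed (1 total).
Step 3: advance 13 -> fork_pos = 4 + 13 = 17. Reached multiple(s) of 4: 8, 12, 16 -> fragments 2-4 completed (4 total).
Step 4: advance 3 -> fork_pos = 17 + 3 = 20. Reached multiple(s) of 4: 20 -> fragment 5 completed (5 total).
5 fragment(s) completed, covering template[0:20] (5 x 4 = 20). The next fragment, fragment 6, covers template[20:24], so it starts at position 20.

Answer: 20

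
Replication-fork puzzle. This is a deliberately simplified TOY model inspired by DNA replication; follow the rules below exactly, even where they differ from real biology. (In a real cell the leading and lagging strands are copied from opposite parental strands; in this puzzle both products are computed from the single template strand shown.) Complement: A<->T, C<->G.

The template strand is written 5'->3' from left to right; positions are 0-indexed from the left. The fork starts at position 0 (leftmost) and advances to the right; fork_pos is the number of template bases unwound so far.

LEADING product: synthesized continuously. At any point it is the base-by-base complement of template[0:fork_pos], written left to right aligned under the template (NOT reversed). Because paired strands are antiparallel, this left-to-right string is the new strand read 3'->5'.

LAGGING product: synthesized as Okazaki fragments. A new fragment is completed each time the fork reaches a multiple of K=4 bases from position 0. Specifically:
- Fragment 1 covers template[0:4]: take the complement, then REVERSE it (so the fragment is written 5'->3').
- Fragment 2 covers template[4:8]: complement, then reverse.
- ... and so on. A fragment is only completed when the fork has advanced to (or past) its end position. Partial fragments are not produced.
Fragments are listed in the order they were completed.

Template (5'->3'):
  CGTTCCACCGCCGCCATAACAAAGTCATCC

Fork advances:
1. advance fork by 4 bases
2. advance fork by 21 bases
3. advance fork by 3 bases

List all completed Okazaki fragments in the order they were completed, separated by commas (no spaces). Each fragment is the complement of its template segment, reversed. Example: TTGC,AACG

Step 1: advance 4 -> fork_pos = 0 + 4 = 4. Reached multiple(s) of 4: 4 -> fragment 1 completed (1 total).
Step 2: advance 21 -> fork_pos = 4 + 21 = 25. Reached multiple(s) of 4: 8, 12, 16, 20, 24 -> fragments 2-6 completed (6 total).
Step 3: advance 3 -> fork_pos = 25 + 3 = 28. Reached multiple(s) of 4: 28 -> fragment 7 completed (7 total).
Final fork_pos = 28, so 7 fragment(s) are complete. Build each: template segment -> complement -> reverse.
Fragment 1: template[0:4] = CGTT -> complement GCAA -> reversed AACG
Fragment 2: template[4:8] = CCAC -> complement GGTG -> reversed GTGG
Fragment 3: template[8:12] = CGCC -> complement GCGG -> reversed GGCG
Fragment 4: template[12:16] = GCCA -> complement CGGT -> reversed TGGC
Fragment 5: template[16:20] = TAAC -> complement ATTG -> reversed GTTA
Fragment 6: template[20:24] = AAAG -> complement TTTC -> reversed CTTT
Fragment 7: template[24:28] = TCAT -> complement AGTA -> reversed ATGA

Answer: AACG,GTGG,GGCG,TGGC,GTTA,CTTT,ATGA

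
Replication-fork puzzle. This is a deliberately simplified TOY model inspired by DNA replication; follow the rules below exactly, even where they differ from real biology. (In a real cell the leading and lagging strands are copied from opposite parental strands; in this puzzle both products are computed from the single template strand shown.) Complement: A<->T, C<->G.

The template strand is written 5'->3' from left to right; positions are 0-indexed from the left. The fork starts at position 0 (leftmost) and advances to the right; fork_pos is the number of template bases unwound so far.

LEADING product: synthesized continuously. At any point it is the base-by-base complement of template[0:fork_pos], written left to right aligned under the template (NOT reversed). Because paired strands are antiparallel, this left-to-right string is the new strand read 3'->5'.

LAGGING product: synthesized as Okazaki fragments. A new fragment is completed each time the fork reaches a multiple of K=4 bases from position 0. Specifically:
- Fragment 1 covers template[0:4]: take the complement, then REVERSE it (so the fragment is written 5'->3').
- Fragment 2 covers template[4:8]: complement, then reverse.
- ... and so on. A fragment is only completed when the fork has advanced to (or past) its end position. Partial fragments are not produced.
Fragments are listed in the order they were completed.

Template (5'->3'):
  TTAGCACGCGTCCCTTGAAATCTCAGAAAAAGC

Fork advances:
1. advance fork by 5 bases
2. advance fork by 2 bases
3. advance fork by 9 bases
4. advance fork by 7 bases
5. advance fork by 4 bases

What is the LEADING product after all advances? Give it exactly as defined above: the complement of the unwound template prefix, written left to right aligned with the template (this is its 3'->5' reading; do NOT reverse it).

Step 1: advance 5 -> fork_pos = 0 + 5 = 5.
Step 2: advance 2 -> fork_pos = 5 + 2 = 7.
Step 3: advance 9 -> fork_pos = 7 + 9 = 16.
Step 4: advance 7 -> fork_pos = 16 + 7 = 23.
Step 5: advance 4 -> fork_pos = 23 + 4 = 27.
Unwound prefix: template[0:27] = TTAGCACGCGTCCCTTGAAATCTCAGA
Complement it base by base (A<->T, C<->G), keeping left-to-right order:
  [0:5] TTAGC -> AATCG
  [5:10] ACGCG -> TGCGC
  [10:15] TCCCT -> AGGGA
  [15:20] TGAAA -> ACTTT
  [20:25] TCTCA -> AGAGT
  [25:27] GA -> CT
Concatenate: AATCGTGCGCAGGGAACTTTAGAGTCT (length 27; written aligned with the template, i.e. 3'->5').

Answer: AATCGTGCGCAGGGAACTTTAGAGTCT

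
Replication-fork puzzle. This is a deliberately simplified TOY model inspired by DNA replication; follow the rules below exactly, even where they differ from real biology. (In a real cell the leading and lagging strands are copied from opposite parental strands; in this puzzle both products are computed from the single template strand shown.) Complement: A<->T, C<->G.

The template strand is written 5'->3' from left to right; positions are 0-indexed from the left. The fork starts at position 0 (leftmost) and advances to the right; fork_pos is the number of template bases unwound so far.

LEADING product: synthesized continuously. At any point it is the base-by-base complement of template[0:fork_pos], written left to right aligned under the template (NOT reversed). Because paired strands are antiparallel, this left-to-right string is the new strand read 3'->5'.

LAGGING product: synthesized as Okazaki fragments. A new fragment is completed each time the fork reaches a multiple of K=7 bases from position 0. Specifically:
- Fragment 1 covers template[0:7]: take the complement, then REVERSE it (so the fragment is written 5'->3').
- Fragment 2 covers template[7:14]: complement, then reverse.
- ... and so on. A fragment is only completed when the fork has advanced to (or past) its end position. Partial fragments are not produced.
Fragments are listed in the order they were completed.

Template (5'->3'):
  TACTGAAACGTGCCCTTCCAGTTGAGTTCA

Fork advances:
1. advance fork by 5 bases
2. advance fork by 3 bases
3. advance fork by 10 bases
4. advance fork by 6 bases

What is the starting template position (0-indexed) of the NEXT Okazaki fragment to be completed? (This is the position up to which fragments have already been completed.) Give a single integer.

Answer: 21

Derivation:
Step 1: advance 5 -> fork_pos = 0 + 5 = 5. Next multiple of 7 is 7 (not reached); still 0 fragment(s).
Step 2: advance 3 -> fork_pos = 5 + 3 = 8. Reached multiple(s) of 7: 7 -> fragment 1 completed (1 total).
Step 3: advance 10 -> fork_pos = 8 + 10 = 18. Reached multiple(s) of 7: 14 -> fragment 2 completed (2 total).
Step 4: advance 6 -> fork_pos = 18 + 6 = 24. Reached multiple(s) of 7: 21 -> fragment 3 completed (3 total).
3 fragment(s) completed, covering template[0:21] (3 x 7 = 21). The next fragment, fragment 4, covers template[21:28], so it starts at position 21.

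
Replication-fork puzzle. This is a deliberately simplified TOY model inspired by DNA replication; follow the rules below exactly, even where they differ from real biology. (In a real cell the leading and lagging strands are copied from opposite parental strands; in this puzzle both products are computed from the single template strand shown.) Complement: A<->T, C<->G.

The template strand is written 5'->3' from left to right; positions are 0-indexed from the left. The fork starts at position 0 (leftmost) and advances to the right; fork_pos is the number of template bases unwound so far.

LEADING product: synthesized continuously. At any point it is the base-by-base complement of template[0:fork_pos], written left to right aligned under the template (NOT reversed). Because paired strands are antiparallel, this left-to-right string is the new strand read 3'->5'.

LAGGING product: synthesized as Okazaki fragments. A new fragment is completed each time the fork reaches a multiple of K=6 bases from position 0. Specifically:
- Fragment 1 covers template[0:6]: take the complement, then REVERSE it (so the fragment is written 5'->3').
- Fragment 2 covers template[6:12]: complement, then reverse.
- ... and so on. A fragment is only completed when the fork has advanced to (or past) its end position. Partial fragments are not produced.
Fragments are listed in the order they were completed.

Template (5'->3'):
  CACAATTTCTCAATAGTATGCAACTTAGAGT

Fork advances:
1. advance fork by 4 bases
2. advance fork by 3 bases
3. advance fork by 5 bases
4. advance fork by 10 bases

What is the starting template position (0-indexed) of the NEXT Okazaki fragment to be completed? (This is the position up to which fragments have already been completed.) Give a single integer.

Answer: 18

Derivation:
Step 1: advance 4 -> fork_pos = 0 + 4 = 4. Next multiple of 6 is 6 (not reached); still 0 fragment(s).
Step 2: advance 3 -> fork_pos = 4 + 3 = 7. Reached multiple(s) of 6: 6 -> fragment 1 completed (1 total).
Step 3: advance 5 -> fork_pos = 7 + 5 = 12. Reached multiple(s) of 6: 12 -> fragment 2 completed (2 total).
Step 4: advance 10 -> fork_pos = 12 + 10 = 22. Reached multiple(s) of 6: 18 -> fragment 3 completed (3 total).
3 fragment(s) completed, covering template[0:18] (3 x 6 = 18). The next fragment, fragment 4, covers template[18:24], so it starts at position 18.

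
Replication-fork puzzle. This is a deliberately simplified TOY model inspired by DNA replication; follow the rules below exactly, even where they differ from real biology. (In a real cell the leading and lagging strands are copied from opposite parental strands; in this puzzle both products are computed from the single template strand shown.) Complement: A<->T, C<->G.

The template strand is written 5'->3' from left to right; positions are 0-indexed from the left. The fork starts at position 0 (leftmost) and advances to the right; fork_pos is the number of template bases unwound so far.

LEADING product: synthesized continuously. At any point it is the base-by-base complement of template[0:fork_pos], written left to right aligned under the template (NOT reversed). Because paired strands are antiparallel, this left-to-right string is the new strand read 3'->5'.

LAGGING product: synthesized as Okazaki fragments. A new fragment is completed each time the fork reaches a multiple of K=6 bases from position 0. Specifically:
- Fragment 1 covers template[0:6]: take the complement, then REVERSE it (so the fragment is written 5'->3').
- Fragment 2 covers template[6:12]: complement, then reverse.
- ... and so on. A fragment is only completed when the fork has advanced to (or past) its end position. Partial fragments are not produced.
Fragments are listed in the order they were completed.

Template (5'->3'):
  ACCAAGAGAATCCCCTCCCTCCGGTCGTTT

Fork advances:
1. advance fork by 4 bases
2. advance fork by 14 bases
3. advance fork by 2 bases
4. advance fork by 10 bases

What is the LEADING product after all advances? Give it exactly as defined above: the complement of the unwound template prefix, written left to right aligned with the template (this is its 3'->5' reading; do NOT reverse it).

Step 1: advance 4 -> fork_pos = 0 + 4 = 4.
Step 2: advance 14 -> fork_pos = 4 + 14 = 18.
Step 3: advance 2 -> fork_pos = 18 + 2 = 20.
Step 4: advance 10 -> fork_pos = 20 + 10 = 30.
Unwound prefix: template[0:30] = ACCAAGAGAATCCCCTCCCTCCGGTCGTTT
Complement it base by base (A<->T, C<->G), keeping left-to-right order:
  [0:5] ACCAA -> TGGTT
  [5:10] GAGAA -> CTCTT
  [10:15] TCCCC -> AGGGG
  [15:20] TCCCT -> AGGGA
  [20:25] CCGGT -> GGCCA
  [25:30] CGTTT -> GCAAA
Concatenate: TGGTTCTCTTAGGGGAGGGAGGCCAGCAAA (length 30; written aligned with the template, i.e. 3'->5').

Answer: TGGTTCTCTTAGGGGAGGGAGGCCAGCAAA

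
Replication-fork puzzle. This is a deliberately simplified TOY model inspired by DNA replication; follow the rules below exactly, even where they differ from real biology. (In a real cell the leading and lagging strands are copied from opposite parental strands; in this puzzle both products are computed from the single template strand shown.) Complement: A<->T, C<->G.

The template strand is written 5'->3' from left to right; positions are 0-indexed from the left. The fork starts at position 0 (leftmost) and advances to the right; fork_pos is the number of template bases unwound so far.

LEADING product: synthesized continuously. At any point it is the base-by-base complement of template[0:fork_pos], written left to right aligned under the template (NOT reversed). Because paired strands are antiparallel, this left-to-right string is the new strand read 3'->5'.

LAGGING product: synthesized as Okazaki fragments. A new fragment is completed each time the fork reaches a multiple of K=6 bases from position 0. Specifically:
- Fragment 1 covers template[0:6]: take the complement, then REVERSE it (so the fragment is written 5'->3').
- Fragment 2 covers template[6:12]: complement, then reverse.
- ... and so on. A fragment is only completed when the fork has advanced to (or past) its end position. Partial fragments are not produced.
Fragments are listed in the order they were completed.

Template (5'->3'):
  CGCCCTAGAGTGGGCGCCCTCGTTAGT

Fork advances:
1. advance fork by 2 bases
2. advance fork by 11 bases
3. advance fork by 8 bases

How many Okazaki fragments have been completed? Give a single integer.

Step 1: advance 2 -> fork_pos = 0 + 2 = 2. Next multiple of 6 is 6 (not reached); still 0 fragment(s).
Step 2: advance 11 -> fork_pos = 2 + 11 = 13. Reached multiple(s) of 6: 6, 12 -> fragments 1-2 completed (2 total).
Step 3: advance 8 -> fork_pos = 13 + 8 = 21. Reached multiple(s) of 6: 18 -> fragment 3 completed (3 total).
Check: final fork_pos = 21; the multiples of 6 that are <= 21 are 6..18 -> 21 // 6 = 3 completed fragment(s).

Answer: 3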